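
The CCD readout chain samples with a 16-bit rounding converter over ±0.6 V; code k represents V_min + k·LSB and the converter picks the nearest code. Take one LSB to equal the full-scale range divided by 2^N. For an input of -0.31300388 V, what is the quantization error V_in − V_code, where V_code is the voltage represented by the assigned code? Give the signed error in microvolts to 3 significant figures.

−3.39 µV

The full-scale span is 0.6 − (-0.6) = 1.2 V. LSB = 1.2 V / 2^16 ≈ 18.31 µV.
(-0.31300388 − (-0.6)) / LSB = 0.28699612 × 65536/1.2 = 15673.8148. Nearest integer: k = 15674.
V_code = V_min + k × range/2^16 = -0.6 + 15674 × 1.2/65536 = -0.31300048828 V.
Error = V_in − V_code = -0.31300388 − (-0.31300048828) = −3.39 µV.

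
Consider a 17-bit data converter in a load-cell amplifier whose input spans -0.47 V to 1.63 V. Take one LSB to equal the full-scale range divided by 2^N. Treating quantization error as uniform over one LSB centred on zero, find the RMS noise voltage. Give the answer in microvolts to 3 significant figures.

4.63 µV

Span: 1.63 V − (-0.47 V) = 2.1 V.
LSB = 2.1 V / 2^17 = 16.022 µV.
σ_q = LSB/√12 = 16.022 µV/3.4641 = 4.63 µV.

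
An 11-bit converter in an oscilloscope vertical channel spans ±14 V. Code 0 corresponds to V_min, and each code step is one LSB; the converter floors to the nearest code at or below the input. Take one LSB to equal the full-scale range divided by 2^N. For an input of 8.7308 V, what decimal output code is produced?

Span: 14 V − (-14 V) = 28 V. LSB = 28 V / 2^11 ≈ 13.67 mV.
code = ⌊(V_in − V_min)/LSB⌋ = ⌊(V_in − V_min) × 2^11 / range⌋
     = ⌊(8.7308 − (-14)) × 2048 / 28⌋ = ⌊22.7308 × 2048/28⌋
     = ⌊1662.596⌋ = 1662.

1662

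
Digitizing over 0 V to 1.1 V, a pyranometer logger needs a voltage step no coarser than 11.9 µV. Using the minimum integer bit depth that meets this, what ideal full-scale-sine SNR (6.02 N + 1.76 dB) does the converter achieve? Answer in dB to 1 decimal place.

104.1 dB

Full-scale range = 1.1 V.
Required number of levels: 1.1/11.9 µV = 92437; smallest N with 2^N ≥ that is 17.
Ideal SNR at N = 17: 6.02·17 + 1.76 = 104.1 dB.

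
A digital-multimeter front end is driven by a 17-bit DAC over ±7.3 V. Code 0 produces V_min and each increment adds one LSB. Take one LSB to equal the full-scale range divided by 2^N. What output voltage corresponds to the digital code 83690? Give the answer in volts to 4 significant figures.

The full-scale span is 7.3 − (-7.3) = 14.6 V. LSB = 14.6 V / 2^17.
V_out = V_min + code × LSB = -7.3 V + 83690 × 14.6 V / 131072
      = -7.3 V + 9.32216 V = 2.02216 V.

2.022 V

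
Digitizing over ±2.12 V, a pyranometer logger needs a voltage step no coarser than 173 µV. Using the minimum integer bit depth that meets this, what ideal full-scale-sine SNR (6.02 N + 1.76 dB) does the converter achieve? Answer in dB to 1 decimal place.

92.1 dB

The full-scale span is 2.12 − (-2.12) = 4.24 V.
4.24 V / 173 µV = 24510. Since 2^14 = 16384 and 2^15 = 32768, N = 15.
Ideal SNR at N = 15: 6.02·15 + 1.76 = 92.1 dB.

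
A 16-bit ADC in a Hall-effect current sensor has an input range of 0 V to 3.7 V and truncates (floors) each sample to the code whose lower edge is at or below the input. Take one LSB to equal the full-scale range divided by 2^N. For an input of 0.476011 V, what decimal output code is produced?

Full-scale range = 3.7 V. LSB = 3.7 V / 2^16 ≈ 56.46 µV.
code = ⌊(V_in − V_min)/LSB⌋ = ⌊(V_in − V_min) × 2^16 / range⌋
     = ⌊(0.476011 − (0)) × 65536 / 3.7⌋ = ⌊0.476011 × 65536/3.7⌋
     = ⌊8431.313⌋ = 8431.

8431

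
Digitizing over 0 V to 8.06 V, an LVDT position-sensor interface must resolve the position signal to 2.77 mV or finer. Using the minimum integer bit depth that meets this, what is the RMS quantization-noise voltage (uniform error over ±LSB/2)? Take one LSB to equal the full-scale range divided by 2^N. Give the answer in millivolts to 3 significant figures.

Range is 8.06 V.
8.06 V / 2.77 mV = 2910. Since 2^11 = 2048 and 2^12 = 4096, N = 12.
Step size = 8.06/4096 V = 1.9678 mV.
RMS noise = LSB/√12 = 0.568 mV.

0.568 mV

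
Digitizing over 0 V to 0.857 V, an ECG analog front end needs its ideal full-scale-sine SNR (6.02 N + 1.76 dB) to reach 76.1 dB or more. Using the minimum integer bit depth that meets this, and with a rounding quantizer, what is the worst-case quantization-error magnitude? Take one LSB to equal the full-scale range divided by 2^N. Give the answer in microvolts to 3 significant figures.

52.3 µV

Range is 0.857 V.
Required N = ⌈(76.1 − 1.76)/6.02⌉ = ⌈12.349⌉ = 13.
One LSB is 0.857 V / 8192 = 104.61 µV.
|e|_max = LSB/2 = 52.3 µV.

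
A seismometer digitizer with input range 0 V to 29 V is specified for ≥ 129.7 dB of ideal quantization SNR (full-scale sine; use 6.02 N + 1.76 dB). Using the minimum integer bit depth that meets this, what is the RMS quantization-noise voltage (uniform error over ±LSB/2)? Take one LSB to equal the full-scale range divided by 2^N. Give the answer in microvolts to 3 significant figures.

2.00 µV

Span = 29 V.
Required N = ⌈(129.7 − 1.76)/6.02⌉ = ⌈21.252⌉ = 22.
One LSB is 29 V / 4194304 = 6.9141 µV.
V_rms = LSB/√12 = 2.00 µV.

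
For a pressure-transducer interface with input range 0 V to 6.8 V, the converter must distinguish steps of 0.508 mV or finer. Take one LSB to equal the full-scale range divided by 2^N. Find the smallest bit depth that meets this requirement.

14 bits

V_FS = 6.8 V.
Need 2^N ≥ 6.8 V / 0.508 mV = 13390 → N_min = 14.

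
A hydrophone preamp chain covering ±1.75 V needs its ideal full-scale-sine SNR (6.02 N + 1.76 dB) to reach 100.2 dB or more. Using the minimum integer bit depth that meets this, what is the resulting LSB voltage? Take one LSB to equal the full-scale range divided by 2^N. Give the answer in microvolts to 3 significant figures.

Range = 1.75 − (-1.75) = 3.5 V.
Solving 6.02 N ≥ 100.2 − 1.76: N ≥ 16.352. Round up → N = 17.
One LSB is 3.5 V / 131072 = 26.7 µV.

26.7 µV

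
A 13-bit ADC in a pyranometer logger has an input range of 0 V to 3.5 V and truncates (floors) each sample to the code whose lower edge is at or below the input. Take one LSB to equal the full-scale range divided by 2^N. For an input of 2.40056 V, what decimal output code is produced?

Span = 3.5 V. LSB = 3.5 V / 2^13 ≈ 427.2 µV.
code = ⌊(V_in − V_min)/LSB⌋ = ⌊(V_in − V_min) × 2^13 / range⌋
     = ⌊(2.40056 − (0)) × 8192 / 3.5⌋ = ⌊2.40056 × 8192/3.5⌋
     = ⌊5618.682⌋ = 5618.

5618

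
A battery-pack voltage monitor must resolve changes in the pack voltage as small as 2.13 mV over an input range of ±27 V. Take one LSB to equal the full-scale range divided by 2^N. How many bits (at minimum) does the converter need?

The full-scale span is 27 − (-27) = 54 V.
Required number of levels: 54/2.13 mV = 25352; smallest N with 2^N ≥ that is 15.

15 bits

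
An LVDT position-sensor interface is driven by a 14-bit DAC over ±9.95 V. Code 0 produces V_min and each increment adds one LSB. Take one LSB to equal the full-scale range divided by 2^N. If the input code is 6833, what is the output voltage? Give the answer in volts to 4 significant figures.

The full-scale span is 9.95 − (-9.95) = 19.9 V. LSB = 19.9 V / 2^14.
Output = V_min + (6833/16384) × range = -9.95 + 0.417053 × 19.9 V
      = -9.95 V + 8.29936 V = -1.65064 V.

-1.651 V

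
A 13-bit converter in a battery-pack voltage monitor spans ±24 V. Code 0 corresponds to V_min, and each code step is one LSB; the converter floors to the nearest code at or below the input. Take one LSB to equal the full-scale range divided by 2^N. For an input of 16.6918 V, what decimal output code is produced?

6944

The full-scale span is 24 − (-24) = 48 V. LSB = 48 V / 2^13 ≈ 5.859 mV.
(V_in − V_min) × 2^13/range = (16.6918 − (-24)) × 8192/48 = 6944.734.
Floor → code = 6944.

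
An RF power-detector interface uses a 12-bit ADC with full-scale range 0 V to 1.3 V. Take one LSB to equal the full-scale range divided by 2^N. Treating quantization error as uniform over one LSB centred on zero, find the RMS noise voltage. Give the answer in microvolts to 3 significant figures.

Full-scale range = 1.3 V.
One LSB is 1.3 V / 4096 = 317.38 µV.
σ_q = LSB/√12 = 317.38 µV/3.4641 = 91.6 µV.

91.6 µV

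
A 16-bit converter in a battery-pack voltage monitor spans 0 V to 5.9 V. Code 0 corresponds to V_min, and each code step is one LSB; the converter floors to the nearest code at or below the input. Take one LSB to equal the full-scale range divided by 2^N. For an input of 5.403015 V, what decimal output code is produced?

60015

Span = 5.9 V. LSB = 5.9 V / 2^16 ≈ 90.03 µV.
V_in − V_min = 5.403015 − (0) = 5.403015 V.
Divide by LSB: 5.403015 × 65536/5.9 = 60015.5917.
Truncating gives code 60015.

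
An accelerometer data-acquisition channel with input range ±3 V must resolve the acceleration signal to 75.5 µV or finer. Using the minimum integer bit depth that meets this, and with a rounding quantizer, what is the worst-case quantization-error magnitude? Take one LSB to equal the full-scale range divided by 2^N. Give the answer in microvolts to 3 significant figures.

Full-scale range = 3 V − (-3 V) = 6 V.
Need 2^N ≥ 6 V / 75.5 µV = 79470 → N_min = 17.
One LSB is 6 V / 131072 = 45.776 µV.
Half an LSB is 22.9 µV.

22.9 µV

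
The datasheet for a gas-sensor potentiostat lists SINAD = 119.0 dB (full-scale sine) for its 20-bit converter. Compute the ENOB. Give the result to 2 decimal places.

(119.0 − 1.76) / 6.02 = 117.24/6.02 = 19.4751 effective bits.

19.48 bits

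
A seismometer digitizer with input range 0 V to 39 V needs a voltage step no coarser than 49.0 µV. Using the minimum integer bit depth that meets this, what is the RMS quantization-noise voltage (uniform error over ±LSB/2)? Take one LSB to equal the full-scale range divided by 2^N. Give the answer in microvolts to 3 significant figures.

V_FS = 39 V.
Need 2^N ≥ 39 V / 49.0 µV = 795900 → N_min = 20.
LSB = 39 V ÷ 2^20 = 39/1048576 V = 37.193 µV.
V_rms = LSB/√12 = 10.7 µV.

10.7 µV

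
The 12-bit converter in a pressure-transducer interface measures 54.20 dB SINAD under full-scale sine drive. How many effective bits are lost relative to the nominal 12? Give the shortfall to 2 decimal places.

Effective bits = (54.20 − 1.76)/6.02 = 8.7110.
Lost resolution: 12 − 8.7110 = 3.2890 bits.

3.29 bits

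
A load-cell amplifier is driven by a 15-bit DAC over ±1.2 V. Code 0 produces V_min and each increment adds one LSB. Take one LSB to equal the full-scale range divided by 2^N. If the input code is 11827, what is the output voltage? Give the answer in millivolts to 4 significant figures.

The full-scale span is 1.2 − (-1.2) = 2.4 V. LSB = 2.4 V / 2^15.
V_out = -1.2 + 11827 × (2.4/32768) V
      = -1.2 V + 0.866235 V = -0.333765 V.

-333.8 mV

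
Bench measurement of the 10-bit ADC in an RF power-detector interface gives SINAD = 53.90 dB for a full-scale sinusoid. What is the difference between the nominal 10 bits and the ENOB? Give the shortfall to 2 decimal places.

Effective bits = (53.90 − 1.76)/6.02 = 8.6611.
10 − 8.6611 = 1.34 bits below nominal.

1.34 bits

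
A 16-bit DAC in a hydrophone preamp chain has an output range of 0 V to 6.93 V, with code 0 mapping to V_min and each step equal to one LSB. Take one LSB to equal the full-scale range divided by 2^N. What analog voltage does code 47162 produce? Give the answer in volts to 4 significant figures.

Range is 6.93 V. LSB = 6.93 V / 2^16.
V_out = 0 + 47162 × (6.93/65536) V
      = 0 V + 4.98707 V = 4.98707 V.

4.987 V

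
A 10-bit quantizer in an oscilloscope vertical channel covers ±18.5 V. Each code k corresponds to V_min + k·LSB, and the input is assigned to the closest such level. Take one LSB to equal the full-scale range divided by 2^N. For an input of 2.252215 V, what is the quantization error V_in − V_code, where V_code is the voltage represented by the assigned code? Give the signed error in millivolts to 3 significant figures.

Span: 18.5 V − (-18.5 V) = 37 V. LSB = 37 V / 2^10 ≈ 36.13 mV.
(V_in − V_min)/LSB = (2.252215 − (-18.5)) × 1024/37 = 574.3316 → nearest code k = 574.
Reconstructed level: -18.5 + 574 × 37/1024 V = 2.240234375 V.
V_in − V_code = 2.252215 − (2.240234375) = +12.0 mV.

+12.0 mV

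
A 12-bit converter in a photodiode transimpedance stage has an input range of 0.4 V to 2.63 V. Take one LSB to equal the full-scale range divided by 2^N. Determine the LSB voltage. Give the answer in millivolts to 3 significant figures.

0.544 mV

Full-scale range = 2.63 V − (0.4 V) = 2.23 V.
Number of codes = 2^12 = 4096.
LSB = 2.23 V ÷ 2^12 = 2.23/4096 V = 0.544 mV.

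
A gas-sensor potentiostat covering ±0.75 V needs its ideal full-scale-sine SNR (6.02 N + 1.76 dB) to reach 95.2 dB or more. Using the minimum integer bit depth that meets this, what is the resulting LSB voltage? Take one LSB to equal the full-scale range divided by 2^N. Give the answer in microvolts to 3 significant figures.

22.9 µV

Full-scale range = 0.75 V − (-0.75 V) = 1.5 V.
6.02 N + 1.76 ≥ 95.2 gives N ≥ 15.522, so the minimum integer is 16.
Step size = 1.5/65536 V = 22.9 µV.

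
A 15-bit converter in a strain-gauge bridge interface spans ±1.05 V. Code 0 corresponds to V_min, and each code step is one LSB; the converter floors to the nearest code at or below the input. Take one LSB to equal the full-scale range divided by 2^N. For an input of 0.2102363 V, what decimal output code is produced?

The full-scale span is 1.05 − (-1.05) = 2.1 V. LSB = 2.1 V / 2^15 ≈ 64.09 µV.
code = ⌊(V_in − V_min)/LSB⌋ = ⌊(V_in − V_min) × 2^15 / range⌋
     = ⌊(0.2102363 − (-1.05)) × 32768 / 2.1⌋ = ⌊1.2602363 × 32768/2.1⌋
     = ⌊19664.487⌋ = 19664.

19664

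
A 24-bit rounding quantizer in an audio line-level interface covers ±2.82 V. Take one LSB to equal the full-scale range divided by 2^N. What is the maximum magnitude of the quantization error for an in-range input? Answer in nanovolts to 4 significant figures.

168.1 nV

Range = 2.82 − (-2.82) = 5.64 V.
One LSB is 5.64 V / 16777216 = 336.170 nV.
Worst-case error for round-to-nearest is half an LSB: 168.1 nV.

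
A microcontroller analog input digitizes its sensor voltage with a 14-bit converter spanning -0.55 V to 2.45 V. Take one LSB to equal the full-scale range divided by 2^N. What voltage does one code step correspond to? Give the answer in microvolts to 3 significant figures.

Full-scale range = 2.45 V − (-0.55 V) = 3 V.
2^14 = 16384 levels.
LSB = 3 V / 2^14 = 183 µV.

183 µV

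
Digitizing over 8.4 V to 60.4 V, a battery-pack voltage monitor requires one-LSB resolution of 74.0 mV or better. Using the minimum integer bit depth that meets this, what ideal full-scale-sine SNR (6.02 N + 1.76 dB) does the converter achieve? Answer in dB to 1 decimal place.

Full-scale range = 60.4 V − (8.4 V) = 52 V.
52 V / 74.0 mV = 702.7. Since 2^9 = 512 and 2^10 = 1024, N = 10.
Ideal SNR at N = 10: 6.02·10 + 1.76 = 62.0 dB.

62.0 dB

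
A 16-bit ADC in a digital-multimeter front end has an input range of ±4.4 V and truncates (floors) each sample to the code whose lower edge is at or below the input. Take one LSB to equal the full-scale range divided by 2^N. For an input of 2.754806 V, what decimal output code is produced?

Full-scale range = 4.4 V − (-4.4 V) = 8.8 V. LSB = 8.8 V / 2^16 ≈ 134.3 µV.
code = ⌊(V_in − V_min)/LSB⌋ = ⌊(V_in − V_min) × 2^16 / range⌋
     = ⌊(2.754806 − (-4.4)) × 65536 / 8.8⌋ = ⌊7.154806 × 65536/8.8⌋
     = ⌊53283.792⌋ = 53283.

53283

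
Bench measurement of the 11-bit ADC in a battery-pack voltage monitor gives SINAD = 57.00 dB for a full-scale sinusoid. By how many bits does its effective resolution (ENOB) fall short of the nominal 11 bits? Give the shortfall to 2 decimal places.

1.82 bits

Effective bits = (57.00 − 1.76)/6.02 = 9.1761.
Shortfall = 11 − 9.1761 = 1.8239 bits.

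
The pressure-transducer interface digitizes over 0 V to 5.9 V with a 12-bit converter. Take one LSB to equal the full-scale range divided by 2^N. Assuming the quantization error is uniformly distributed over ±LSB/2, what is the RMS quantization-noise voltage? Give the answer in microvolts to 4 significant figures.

Range is 5.9 V.
Step size = 5.9/4096 V = 1.44043 mV.
RMS of a uniform error over width LSB is LSB/√12 = 415.8 µV.

415.8 µV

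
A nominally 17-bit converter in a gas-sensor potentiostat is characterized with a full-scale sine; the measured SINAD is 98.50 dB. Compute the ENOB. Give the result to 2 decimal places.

(98.50 − 1.76) / 6.02 = 96.74/6.02 = 16.0698 effective bits.

16.07 bits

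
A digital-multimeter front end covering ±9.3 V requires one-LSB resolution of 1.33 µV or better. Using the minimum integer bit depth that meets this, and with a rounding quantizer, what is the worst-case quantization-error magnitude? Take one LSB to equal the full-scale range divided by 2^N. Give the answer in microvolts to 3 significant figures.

Span: 9.3 V − (-9.3 V) = 18.6 V.
18.6 V / 1.33 µV = 1.398e7. Since 2^23 = 8388608 and 2^24 = 16777216, N = 24.
One LSB is 18.6 V / 16777216 = 1.1086 µV.
Max error for round-to-nearest is LSB/2 = 0.554 µV.

0.554 µV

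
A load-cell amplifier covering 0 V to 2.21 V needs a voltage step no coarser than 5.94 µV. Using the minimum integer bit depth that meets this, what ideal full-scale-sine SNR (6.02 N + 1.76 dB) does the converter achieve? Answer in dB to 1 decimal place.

116.1 dB

Full-scale range = 2.21 V.
Levels needed ≥ 2.21/5.94 µV = 372100. 2^19 = 524288 suffices, so N_min = 19.
Ideal SNR at N = 19: 6.02·19 + 1.76 = 116.1 dB.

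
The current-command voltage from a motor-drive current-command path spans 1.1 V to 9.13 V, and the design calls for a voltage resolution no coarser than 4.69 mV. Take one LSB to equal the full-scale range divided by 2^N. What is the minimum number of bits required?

The full-scale span is 9.13 − (1.1) = 8.03 V.
Need 2^N ≥ 8.03 V / 4.69 mV = 1712 → N_min = 11.

11 bits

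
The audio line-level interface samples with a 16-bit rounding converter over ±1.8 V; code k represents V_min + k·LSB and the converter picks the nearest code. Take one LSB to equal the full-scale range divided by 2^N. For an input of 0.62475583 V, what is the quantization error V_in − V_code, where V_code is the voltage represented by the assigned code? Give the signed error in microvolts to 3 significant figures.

Span: 1.8 V − (-1.8 V) = 3.6 V. LSB = 3.6 V / 2^16 ≈ 54.93 µV.
(0.62475583 − (-1.8)) / LSB = 2.42475583 × 65536/3.6 = 44141.3328. Nearest integer: k = 44141.
V_code = -1.8 + (44141/65536) × 3.6 = 0.62473754883 V.
Error = V_in − V_code = 0.62475583 − (0.62473754883) = +18.3 µV.

+18.3 µV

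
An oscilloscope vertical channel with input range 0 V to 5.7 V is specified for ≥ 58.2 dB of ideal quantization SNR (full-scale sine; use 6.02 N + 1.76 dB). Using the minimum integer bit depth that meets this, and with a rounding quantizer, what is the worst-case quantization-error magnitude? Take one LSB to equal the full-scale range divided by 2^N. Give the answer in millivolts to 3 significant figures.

2.78 mV

Range is 5.7 V.
N ≥ (58.2 − 1.76)/6.02 = 9.375 → N_min = 10.
Step size = 5.7/1024 V = 5.5664 mV.
|e|_max = LSB/2 = 2.78 mV.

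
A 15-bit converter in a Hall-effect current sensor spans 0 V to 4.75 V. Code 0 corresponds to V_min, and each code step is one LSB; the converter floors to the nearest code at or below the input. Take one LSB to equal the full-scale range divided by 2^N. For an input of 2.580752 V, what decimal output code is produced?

17803

Range is 4.75 V. LSB = 4.75 V / 2^15 ≈ 145.0 µV.
(V_in − V_min) × 2^15/range = (2.580752 − (0)) × 32768/4.75 = 17803.386.
Floor → code = 17803.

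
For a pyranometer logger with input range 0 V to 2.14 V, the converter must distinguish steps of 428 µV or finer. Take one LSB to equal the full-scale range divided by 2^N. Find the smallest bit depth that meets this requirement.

Range is 2.14 V.
Levels needed ≥ 2.14/428 µV = 5000. 2^13 = 8192 suffices, so N_min = 13.

13 bits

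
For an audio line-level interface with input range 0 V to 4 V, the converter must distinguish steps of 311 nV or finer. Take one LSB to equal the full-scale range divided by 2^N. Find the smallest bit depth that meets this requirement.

24 bits

Full-scale range = 4 V.
Levels needed ≥ 4/311 nV = 1.286e7. 2^24 = 16777216 suffices, so N_min = 24.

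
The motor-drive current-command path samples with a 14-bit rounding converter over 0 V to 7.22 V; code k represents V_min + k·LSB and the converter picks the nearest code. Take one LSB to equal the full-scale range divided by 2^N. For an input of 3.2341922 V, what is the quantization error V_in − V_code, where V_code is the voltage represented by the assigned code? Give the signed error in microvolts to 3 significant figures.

Full-scale range = 7.22 V. LSB = 7.22 V / 2^14 ≈ 440.7 µV.
Position in LSBs: (3.2341922 − (0)) × 16384/7.22 = 7339.1974; rounding gives k = 7339.
V_code = V_min + k × range/2^14 = 0 + 7339 × 7.22/16384 = 3.2341052246 V.
V_in − V_code = 3.2341922 − (3.2341052246) = +87.0 µV.

+87.0 µV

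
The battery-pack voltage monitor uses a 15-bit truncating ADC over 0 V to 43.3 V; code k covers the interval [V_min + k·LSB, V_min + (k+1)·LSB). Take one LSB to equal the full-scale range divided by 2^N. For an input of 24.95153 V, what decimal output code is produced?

18882

V_FS = 43.3 V. LSB = 43.3 V / 2^15 ≈ 1.321 mV.
(V_in − V_min) × 2^15/range = (24.95153 − (0)) × 32768/43.3 = 18882.488.
Floor → code = 18882.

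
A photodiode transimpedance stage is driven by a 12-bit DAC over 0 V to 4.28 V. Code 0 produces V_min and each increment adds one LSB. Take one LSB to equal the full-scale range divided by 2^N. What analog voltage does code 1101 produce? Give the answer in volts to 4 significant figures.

1.150 V

Range is 4.28 V. LSB = 4.28 V / 2^12.
V_out = V_min + code × LSB = 0 V + 1101 × 4.28 V / 4096
      = 0 + 1.15046 = 1.15046 V.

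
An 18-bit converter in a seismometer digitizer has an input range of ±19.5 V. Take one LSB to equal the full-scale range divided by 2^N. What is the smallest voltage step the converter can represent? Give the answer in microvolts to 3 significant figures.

The full-scale span is 19.5 − (-19.5) = 39 V.
2^18 = 262144 levels.
One LSB is 39 V / 262144 = 149 µV.

149 µV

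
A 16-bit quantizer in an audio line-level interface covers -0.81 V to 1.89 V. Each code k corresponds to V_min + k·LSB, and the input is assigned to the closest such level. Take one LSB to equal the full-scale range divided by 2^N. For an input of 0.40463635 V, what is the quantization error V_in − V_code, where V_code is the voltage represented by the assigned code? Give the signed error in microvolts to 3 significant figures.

+15.4 µV

The full-scale span is 1.89 − (-0.81) = 2.7 V. LSB = 2.7 V / 2^16 ≈ 41.20 µV.
Position in LSBs: (0.40463635 − (-0.81)) × 65536/2.7 = 29482.3733; rounding gives k = 29482.
V_code = V_min + k × range/2^16 = -0.81 + 29482 × 2.7/65536 = 0.40462097168 V.
e = 0.40463635 − (0.40462097168) = +15.4 µV.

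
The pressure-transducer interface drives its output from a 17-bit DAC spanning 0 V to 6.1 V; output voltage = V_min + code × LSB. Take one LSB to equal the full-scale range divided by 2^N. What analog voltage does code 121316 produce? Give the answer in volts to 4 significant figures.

Range is 6.1 V. LSB = 6.1 V / 2^17.
Output = V_min + (121316/131072) × range = 0 + 0.925568 × 6.1 V
      = 0 + 5.64596 = 5.64596 V.

5.646 V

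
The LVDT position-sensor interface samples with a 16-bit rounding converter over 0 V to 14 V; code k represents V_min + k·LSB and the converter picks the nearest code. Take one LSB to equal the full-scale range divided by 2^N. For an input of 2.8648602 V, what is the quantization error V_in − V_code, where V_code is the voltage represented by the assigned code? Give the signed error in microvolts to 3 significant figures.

Range is 14 V. LSB = 14 V / 2^16 ≈ 213.6 µV.
Position in LSBs: (2.8648602 − (0)) × 65536/14 = 13410.8199; rounding gives k = 13411.
V_code = 0 + (13411/65536) × 14 = 2.8648986816 V.
e = 2.8648602 − (2.8648986816) = −38.5 µV.

−38.5 µV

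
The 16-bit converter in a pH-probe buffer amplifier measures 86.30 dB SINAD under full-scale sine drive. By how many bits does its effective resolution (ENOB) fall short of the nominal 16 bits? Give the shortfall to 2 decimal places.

Effective bits = (86.30 − 1.76)/6.02 = 14.0432.
16 − 14.0432 = 1.96 bits below nominal.

1.96 bits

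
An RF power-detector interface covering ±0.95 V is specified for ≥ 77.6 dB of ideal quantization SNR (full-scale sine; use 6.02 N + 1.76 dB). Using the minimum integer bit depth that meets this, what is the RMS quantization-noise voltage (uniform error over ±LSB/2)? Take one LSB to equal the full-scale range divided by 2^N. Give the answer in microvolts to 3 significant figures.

67.0 µV

Range = 0.95 − (-0.95) = 1.9 V.
Solving 6.02 N ≥ 77.6 − 1.76: N ≥ 12.598. Round up → N = 13.
LSB = 1.9 V / 2^13 = 231.93 µV.
V_rms = LSB/√12 = 67.0 µV.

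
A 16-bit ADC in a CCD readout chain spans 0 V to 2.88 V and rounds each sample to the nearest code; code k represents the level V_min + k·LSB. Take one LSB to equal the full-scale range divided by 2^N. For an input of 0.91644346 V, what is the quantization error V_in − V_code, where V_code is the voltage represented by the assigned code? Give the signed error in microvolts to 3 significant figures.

Range is 2.88 V. LSB = 2.88 V / 2^16 ≈ 43.95 µV.
(0.91644346 − (0)) / LSB = 0.91644346 × 65536/2.88 = 20854.1801. Nearest integer: k = 20854.
Reconstructed level: 0 + 20854 × 2.88/65536 V = 0.91643554688 V.
V_in − V_code = 0.91644346 − (0.91643554688) = +7.91 µV.

+7.91 µV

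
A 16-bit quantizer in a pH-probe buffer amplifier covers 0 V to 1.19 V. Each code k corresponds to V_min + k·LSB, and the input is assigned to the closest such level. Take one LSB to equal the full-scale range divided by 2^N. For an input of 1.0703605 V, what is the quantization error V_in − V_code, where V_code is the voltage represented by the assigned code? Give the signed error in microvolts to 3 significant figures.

Range is 1.19 V. LSB = 1.19 V / 2^16 ≈ 18.16 µV.
(1.0703605 − (0)) / LSB = 1.0703605 × 65536/1.19 = 58947.1813. Nearest integer: k = 58947.
V_code = V_min + k × range/2^16 = 0 + 58947 × 1.19/65536 = 1.0703572083 V.
V_in − V_code = 1.0703605 − (1.0703572083) = +3.29 µV.

+3.29 µV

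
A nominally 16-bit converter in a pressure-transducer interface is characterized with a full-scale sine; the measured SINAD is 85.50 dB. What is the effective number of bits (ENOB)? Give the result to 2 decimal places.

(85.50 − 1.76) / 6.02 = 83.74/6.02 = 13.9103 effective bits.

13.91 bits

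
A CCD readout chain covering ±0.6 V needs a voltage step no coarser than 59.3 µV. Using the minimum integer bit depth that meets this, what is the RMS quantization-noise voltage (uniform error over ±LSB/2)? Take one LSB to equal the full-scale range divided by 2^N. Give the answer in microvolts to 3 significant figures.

Full-scale range = 0.6 V − (-0.6 V) = 1.2 V.
Required number of levels: 1.2/59.3 µV = 20236; smallest N with 2^N ≥ that is 15.
LSB = 1.2 V / 2^15 = 36.621 µV.
σ_q = LSB/√12 = 36.621 µV/3.4641 = 10.6 µV.

10.6 µV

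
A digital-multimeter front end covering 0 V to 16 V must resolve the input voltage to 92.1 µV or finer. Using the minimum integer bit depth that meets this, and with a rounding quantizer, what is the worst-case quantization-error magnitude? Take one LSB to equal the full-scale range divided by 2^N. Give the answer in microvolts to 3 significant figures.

30.5 µV

Range is 16 V.
Levels needed ≥ 16/92.1 µV = 173700. 2^18 = 262144 suffices, so N_min = 18.
One LSB is 16 V / 262144 = 61.035 µV.
|e|_max = LSB/2 = 30.5 µV.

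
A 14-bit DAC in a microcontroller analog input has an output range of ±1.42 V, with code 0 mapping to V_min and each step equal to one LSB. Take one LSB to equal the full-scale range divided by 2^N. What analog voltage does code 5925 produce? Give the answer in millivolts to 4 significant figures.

Full-scale range = 1.42 V − (-1.42 V) = 2.84 V. LSB = 2.84 V / 2^14.
Output = V_min + (5925/16384) × range = -1.42 + 0.361633 × 2.84 V
      = -1.42 + 1.02704 = -0.392961 V.

-393.0 mV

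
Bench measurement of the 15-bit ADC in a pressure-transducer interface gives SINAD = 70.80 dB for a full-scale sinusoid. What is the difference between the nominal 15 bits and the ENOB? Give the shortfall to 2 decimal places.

N_eff = (70.80 − 1.76)/6.02 = 11.4684 bits.
Lost resolution: 15 − 11.4684 = 3.5316 bits.

3.53 bits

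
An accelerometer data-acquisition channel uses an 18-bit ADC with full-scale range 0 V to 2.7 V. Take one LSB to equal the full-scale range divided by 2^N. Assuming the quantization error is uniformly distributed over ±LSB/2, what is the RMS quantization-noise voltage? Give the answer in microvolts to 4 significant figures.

Span = 2.7 V.
One LSB is 2.7 V / 262144 = 10.2997 µV.
RMS of a uniform error over width LSB is LSB/√12 = 2.973 µV.

2.973 µV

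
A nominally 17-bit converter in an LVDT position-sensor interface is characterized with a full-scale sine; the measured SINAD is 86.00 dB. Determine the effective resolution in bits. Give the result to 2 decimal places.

13.99 bits

Inverting SNR = 6.02 N + 1.76: N_eff = (86.00 − 1.76)/6.02 = 13.9934.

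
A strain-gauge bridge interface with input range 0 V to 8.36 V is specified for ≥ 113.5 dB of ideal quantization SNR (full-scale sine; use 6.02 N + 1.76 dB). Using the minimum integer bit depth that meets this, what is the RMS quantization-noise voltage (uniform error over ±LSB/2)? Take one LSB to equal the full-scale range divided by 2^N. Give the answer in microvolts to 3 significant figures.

4.60 µV

Span = 8.36 V.
N ≥ (113.5 − 1.76)/6.02 = 18.561 → N_min = 19.
LSB = 8.36 V ÷ 2^19 = 8.36/524288 V = 15.945 µV.
V_rms = LSB/√12 = 4.60 µV.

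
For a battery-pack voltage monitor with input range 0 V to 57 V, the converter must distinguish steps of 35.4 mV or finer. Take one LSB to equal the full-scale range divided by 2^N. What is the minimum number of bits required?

11 bits

Range is 57 V.
Levels needed ≥ 57/35.4 mV = 1610. 2^11 = 2048 suffices, so N_min = 11.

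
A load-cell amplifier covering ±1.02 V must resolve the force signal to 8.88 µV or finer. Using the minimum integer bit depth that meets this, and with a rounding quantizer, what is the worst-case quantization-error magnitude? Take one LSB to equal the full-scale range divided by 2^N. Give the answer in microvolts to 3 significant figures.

3.89 µV

The full-scale span is 1.02 − (-1.02) = 2.04 V.
Levels needed ≥ 2.04/8.88 µV = 229700. 2^18 = 262144 suffices, so N_min = 18.
Step size = 2.04/262144 V = 7.7820 µV.
|e|_max = LSB/2 = 3.89 µV.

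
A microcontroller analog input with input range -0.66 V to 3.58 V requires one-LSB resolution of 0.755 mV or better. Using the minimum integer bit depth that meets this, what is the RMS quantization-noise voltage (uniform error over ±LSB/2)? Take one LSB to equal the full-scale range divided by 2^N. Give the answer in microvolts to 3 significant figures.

Span: 3.58 V − (-0.66 V) = 4.24 V.
4.24 V / 0.755 mV = 5616. Since 2^12 = 4096 and 2^13 = 8192, N = 13.
LSB = 4.24 V / 2^13 = 0.51758 mV.
V_rms = LSB/√12 = 149 µV.

149 µV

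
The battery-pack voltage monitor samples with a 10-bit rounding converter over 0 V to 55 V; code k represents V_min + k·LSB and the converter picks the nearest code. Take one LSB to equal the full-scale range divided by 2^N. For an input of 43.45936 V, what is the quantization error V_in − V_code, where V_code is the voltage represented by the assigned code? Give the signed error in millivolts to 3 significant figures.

Span = 55 V. LSB = 55 V / 2^10 ≈ 53.71 mV.
(V_in − V_min)/LSB = (43.45936 − (0)) × 1024/55 = 809.1343 → nearest code k = 809.
Reconstructed level: 0 + 809 × 55/1024 V = 43.45214844 V.
V_in − V_code = 43.45936 − (43.45214844) = +7.21 mV.

+7.21 mV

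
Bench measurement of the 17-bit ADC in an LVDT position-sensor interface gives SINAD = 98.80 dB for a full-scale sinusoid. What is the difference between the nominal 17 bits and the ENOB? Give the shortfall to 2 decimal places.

ENOB = (SINAD − 1.76)/6.02 = (98.80 − 1.76)/6.02 = 16.1196 bits.
17 − 16.1196 = 0.88 bits below nominal.

0.88 bits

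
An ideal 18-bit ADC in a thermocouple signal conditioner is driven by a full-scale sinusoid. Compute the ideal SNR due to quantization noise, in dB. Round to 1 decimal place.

110.1 dB

Ideal quantization SNR: 6.02 × 18 + 1.76 dB = 110.1 dB.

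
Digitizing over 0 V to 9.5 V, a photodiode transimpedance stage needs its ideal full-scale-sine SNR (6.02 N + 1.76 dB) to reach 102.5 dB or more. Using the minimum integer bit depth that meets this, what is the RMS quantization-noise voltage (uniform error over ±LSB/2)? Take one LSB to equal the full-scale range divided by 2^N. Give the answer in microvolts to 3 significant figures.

Full-scale range = 9.5 V.
N ≥ (102.5 − 1.76)/6.02 = 16.734 → N_min = 17.
One LSB is 9.5 V / 131072 = 72.479 µV.
V_rms = LSB/√12 = 20.9 µV.

20.9 µV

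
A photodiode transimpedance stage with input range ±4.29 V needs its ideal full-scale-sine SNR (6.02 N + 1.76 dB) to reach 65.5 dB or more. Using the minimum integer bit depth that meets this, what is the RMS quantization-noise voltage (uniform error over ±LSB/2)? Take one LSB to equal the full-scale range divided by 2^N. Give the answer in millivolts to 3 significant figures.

Full-scale range = 4.29 V − (-4.29 V) = 8.58 V.
Required N = ⌈(65.5 − 1.76)/6.02⌉ = ⌈10.588⌉ = 11.
One LSB is 8.58 V / 2048 = 4.1895 mV.
σ_q = LSB/√12 = 4.1895 mV/3.4641 = 1.21 mV.

1.21 mV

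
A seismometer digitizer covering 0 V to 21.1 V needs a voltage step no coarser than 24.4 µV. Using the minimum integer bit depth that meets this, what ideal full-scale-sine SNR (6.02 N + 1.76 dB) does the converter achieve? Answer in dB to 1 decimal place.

122.2 dB

V_FS = 21.1 V.
Required number of levels: 21.1/24.4 µV = 864750; smallest N with 2^N ≥ that is 20.
Ideal SNR at N = 20: 6.02·20 + 1.76 = 122.2 dB.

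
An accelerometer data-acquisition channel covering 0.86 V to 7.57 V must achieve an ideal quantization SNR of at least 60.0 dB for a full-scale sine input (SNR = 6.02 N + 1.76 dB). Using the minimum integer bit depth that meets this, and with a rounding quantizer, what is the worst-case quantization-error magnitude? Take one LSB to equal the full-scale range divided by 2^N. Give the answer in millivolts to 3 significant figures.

Full-scale range = 7.57 V − (0.86 V) = 6.71 V.
Solving 6.02 N ≥ 60.0 − 1.76: N ≥ 9.674. Round up → N = 10.
Step size = 6.71/1024 V = 6.5527 mV.
|e|_max = LSB/2 = 3.28 mV.

3.28 mV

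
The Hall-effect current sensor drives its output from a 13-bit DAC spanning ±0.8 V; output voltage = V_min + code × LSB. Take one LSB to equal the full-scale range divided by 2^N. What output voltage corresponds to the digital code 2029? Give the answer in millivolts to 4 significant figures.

Full-scale range = 0.8 V − (-0.8 V) = 1.6 V. LSB = 1.6 V / 2^13.
Output = V_min + (2029/8192) × range = -0.8 + 0.247681 × 1.6 V
      = -0.8 V + 0.396289 V = -0.403711 V.

-403.7 mV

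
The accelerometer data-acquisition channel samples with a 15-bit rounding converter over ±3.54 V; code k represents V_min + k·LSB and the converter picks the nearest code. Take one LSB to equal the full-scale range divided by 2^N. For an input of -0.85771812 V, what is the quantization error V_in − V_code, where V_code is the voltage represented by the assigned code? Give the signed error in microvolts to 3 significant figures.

+57.8 µV

Full-scale range = 3.54 V − (-3.54 V) = 7.08 V. LSB = 7.08 V / 2^15 ≈ 216.1 µV.
(-0.85771812 − (-3.54)) / LSB = 2.68228188 × 32768/7.08 = 12414.2673. Nearest integer: k = 12414.
Reconstructed level: -3.54 + 12414 × 7.08/32768 V = -0.85777587891 V.
e = -0.85771812 − (-0.85777587891) = +57.8 µV.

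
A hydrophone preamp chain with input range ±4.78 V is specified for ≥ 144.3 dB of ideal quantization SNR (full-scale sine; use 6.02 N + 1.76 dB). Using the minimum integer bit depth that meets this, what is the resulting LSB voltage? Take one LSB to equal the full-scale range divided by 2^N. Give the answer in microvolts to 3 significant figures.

Span: 4.78 V − (-4.78 V) = 9.56 V.
Required N = ⌈(144.3 − 1.76)/6.02⌉ = ⌈23.678⌉ = 24.
One LSB is 9.56 V / 16777216 = 0.570 µV.

0.570 µV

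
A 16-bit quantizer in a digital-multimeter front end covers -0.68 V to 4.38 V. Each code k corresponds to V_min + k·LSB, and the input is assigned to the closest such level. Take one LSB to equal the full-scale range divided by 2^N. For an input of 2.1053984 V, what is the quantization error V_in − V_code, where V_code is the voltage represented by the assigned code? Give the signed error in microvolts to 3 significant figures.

Range = 4.38 − (-0.68) = 5.06 V. LSB = 5.06 V / 2^16 ≈ 77.21 µV.
Position in LSBs: (2.1053984 − (-0.68)) × 65536/5.06 = 36075.8635; rounding gives k = 36076.
V_code = V_min + k × range/2^16 = -0.68 + 36076 × 5.06/65536 = 2.1054089355 V.
e = 2.1053984 − (2.1054089355) = −10.5 µV.

−10.5 µV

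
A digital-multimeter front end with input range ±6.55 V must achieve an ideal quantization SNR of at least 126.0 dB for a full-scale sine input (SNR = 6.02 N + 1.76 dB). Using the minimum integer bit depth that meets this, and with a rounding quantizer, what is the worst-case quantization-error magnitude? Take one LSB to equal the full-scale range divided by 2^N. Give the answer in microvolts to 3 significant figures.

Full-scale range = 6.55 V − (-6.55 V) = 13.1 V.
Required N = ⌈(126.0 − 1.76)/6.02⌉ = ⌈20.638⌉ = 21.
LSB = 13.1 V ÷ 2^21 = 13.1/2097152 V = 6.2466 µV.
|e|_max = LSB/2 = 3.12 µV.

3.12 µV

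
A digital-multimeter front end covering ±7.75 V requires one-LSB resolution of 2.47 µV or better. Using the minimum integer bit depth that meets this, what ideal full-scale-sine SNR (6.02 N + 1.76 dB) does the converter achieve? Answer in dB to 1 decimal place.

Full-scale range = 7.75 V − (-7.75 V) = 15.5 V.
Levels needed ≥ 15.5/2.47 µV = 6.275e6. 2^23 = 8388608 suffices, so N_min = 23.
Ideal SNR at N = 23: 6.02·23 + 1.76 = 140.2 dB.

140.2 dB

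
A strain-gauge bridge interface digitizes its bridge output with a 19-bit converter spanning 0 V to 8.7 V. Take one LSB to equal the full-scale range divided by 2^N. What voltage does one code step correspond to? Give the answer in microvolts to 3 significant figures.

16.6 µV

Range is 8.7 V.
Number of codes = 2^19 = 524288.
One LSB is 8.7 V / 524288 = 16.6 µV.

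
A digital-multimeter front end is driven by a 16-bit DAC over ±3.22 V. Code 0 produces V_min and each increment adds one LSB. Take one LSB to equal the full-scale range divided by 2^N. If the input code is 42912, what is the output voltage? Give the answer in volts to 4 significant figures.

The full-scale span is 3.22 − (-3.22) = 6.44 V. LSB = 6.44 V / 2^16.
V_out = -3.22 + 42912 × (6.44/65536) V
      = -3.22 + 4.21682 = 0.996816 V.

0.9968 V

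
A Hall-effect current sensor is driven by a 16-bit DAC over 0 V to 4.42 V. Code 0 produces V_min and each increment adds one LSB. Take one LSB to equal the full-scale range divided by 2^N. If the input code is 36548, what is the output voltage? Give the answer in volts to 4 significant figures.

Span = 4.42 V. LSB = 4.42 V / 2^16.
Output = V_min + (36548/65536) × range = 0 + 0.557678 × 4.42 V
      = 0 + 2.46494 = 2.46494 V.

2.465 V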